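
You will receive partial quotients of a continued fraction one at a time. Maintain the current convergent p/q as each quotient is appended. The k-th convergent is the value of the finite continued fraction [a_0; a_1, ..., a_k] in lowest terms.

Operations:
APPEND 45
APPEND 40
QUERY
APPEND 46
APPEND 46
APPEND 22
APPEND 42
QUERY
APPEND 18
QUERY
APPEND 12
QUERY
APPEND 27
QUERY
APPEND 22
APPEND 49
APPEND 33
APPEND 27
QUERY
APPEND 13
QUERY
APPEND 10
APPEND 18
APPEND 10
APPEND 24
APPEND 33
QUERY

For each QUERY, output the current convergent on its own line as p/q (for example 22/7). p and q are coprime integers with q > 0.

APPEND 45: p_0 = 45·1 + 0 = 45, q_0 = 45·0 + 1 = 1 → 45/1
APPEND 40: p_1 = 40·45 + 1 = 1801, q_1 = 40·1 + 0 = 40 → 1801/40
APPEND 46: p_2 = 46·1801 + 45 = 82891, q_2 = 46·40 + 1 = 1841 → 82891/1841
APPEND 46: p_3 = 46·82891 + 1801 = 3814787, q_3 = 46·1841 + 40 = 84726 → 3814787/84726
APPEND 22: p_4 = 22·3814787 + 82891 = 84008205, q_4 = 22·84726 + 1841 = 1865813 → 84008205/1865813
APPEND 42: p_5 = 42·84008205 + 3814787 = 3532159397, q_5 = 42·1865813 + 84726 = 78448872 → 3532159397/78448872
APPEND 18: p_6 = 18·3532159397 + 84008205 = 63662877351, q_6 = 18·78448872 + 1865813 = 1413945509 → 63662877351/1413945509
APPEND 12: p_7 = 12·63662877351 + 3532159397 = 767486687609, q_7 = 12·1413945509 + 78448872 = 17045794980 → 767486687609/17045794980
APPEND 27: p_8 = 27·767486687609 + 63662877351 = 20785803442794, q_8 = 27·17045794980 + 1413945509 = 461650409969 → 20785803442794/461650409969
APPEND 22: p_9 = 22·20785803442794 + 767486687609 = 458055162429077, q_9 = 22·461650409969 + 17045794980 = 10173354814298 → 458055162429077/10173354814298
APPEND 49: p_10 = 49·458055162429077 + 20785803442794 = 22465488762467567, q_10 = 49·10173354814298 + 461650409969 = 498956036310571 → 22465488762467567/498956036310571
APPEND 33: p_11 = 33·22465488762467567 + 458055162429077 = 741819184323858788, q_11 = 33·498956036310571 + 10173354814298 = 16475722553063141 → 741819184323858788/16475722553063141
APPEND 27: p_12 = 27·741819184323858788 + 22465488762467567 = 20051583465506654843, q_12 = 27·16475722553063141 + 498956036310571 = 445343464969015378 → 20051583465506654843/445343464969015378
APPEND 13: p_13 = 13·20051583465506654843 + 741819184323858788 = 261412404235910371747, q_13 = 13·445343464969015378 + 16475722553063141 = 5805940767150263055 → 261412404235910371747/5805940767150263055
APPEND 10: p_14 = 10·261412404235910371747 + 20051583465506654843 = 2634175625824610372313, q_14 = 10·5805940767150263055 + 445343464969015378 = 58504751136471645928 → 2634175625824610372313/58504751136471645928
APPEND 18: p_15 = 18·2634175625824610372313 + 261412404235910371747 = 47676573669078897073381, q_15 = 18·58504751136471645928 + 5805940767150263055 = 1058891461223639889759 → 47676573669078897073381/1058891461223639889759
APPEND 10: p_16 = 10·47676573669078897073381 + 2634175625824610372313 = 479399912316613581106123, q_16 = 10·1058891461223639889759 + 58504751136471645928 = 10647419363372870543518 → 479399912316613581106123/10647419363372870543518
APPEND 24: p_17 = 24·479399912316613581106123 + 47676573669078897073381 = 11553274469267804843620333, q_17 = 24·10647419363372870543518 + 1058891461223639889759 = 256596956182172532934191 → 11553274469267804843620333/256596956182172532934191
APPEND 33: p_18 = 33·11553274469267804843620333 + 479399912316613581106123 = 381737457398154173420577112, q_18 = 33·256596956182172532934191 + 10647419363372870543518 = 8478346973375066457371821 → 381737457398154173420577112/8478346973375066457371821

1801/40
3532159397/78448872
63662877351/1413945509
767486687609/17045794980
20785803442794/461650409969
20051583465506654843/445343464969015378
261412404235910371747/5805940767150263055
381737457398154173420577112/8478346973375066457371821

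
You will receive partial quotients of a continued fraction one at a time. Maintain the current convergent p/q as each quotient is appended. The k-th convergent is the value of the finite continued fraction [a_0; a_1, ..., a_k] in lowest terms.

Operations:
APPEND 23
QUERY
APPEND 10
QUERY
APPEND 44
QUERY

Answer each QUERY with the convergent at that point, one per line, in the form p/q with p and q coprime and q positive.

23/1
231/10
10187/441

APPEND 23: p_0 = 23·1 + 0 = 23, q_0 = 23·0 + 1 = 1 → 23/1
APPEND 10: p_1 = 10·23 + 1 = 231, q_1 = 10·1 + 0 = 10 → 231/10
APPEND 44: p_2 = 44·231 + 23 = 10187, q_2 = 44·10 + 1 = 441 → 10187/441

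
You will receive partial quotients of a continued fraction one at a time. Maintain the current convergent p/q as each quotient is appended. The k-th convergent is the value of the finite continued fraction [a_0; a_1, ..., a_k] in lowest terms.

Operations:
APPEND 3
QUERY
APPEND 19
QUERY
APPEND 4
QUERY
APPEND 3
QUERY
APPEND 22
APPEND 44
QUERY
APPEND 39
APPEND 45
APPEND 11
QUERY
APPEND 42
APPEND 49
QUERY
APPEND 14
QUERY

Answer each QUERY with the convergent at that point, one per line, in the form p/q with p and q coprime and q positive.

APPEND 3: p_0 = 3·1 + 0 = 3, q_0 = 3·0 + 1 = 1 → 3/1
APPEND 19: p_1 = 19·3 + 1 = 58, q_1 = 19·1 + 0 = 19 → 58/19
APPEND 4: p_2 = 4·58 + 3 = 235, q_2 = 4·19 + 1 = 77 → 235/77
APPEND 3: p_3 = 3·235 + 58 = 763, q_3 = 3·77 + 19 = 250 → 763/250
APPEND 22: p_4 = 22·763 + 235 = 17021, q_4 = 22·250 + 77 = 5577 → 17021/5577
APPEND 44: p_5 = 44·17021 + 763 = 749687, q_5 = 44·5577 + 250 = 245638 → 749687/245638
APPEND 39: p_6 = 39·749687 + 17021 = 29254814, q_6 = 39·245638 + 5577 = 9585459 → 29254814/9585459
APPEND 45: p_7 = 45·29254814 + 749687 = 1317216317, q_7 = 45·9585459 + 245638 = 431591293 → 1317216317/431591293
APPEND 11: p_8 = 11·1317216317 + 29254814 = 14518634301, q_8 = 11·431591293 + 9585459 = 4757089682 → 14518634301/4757089682
APPEND 42: p_9 = 42·14518634301 + 1317216317 = 611099856959, q_9 = 42·4757089682 + 431591293 = 200229357937 → 611099856959/200229357937
APPEND 49: p_10 = 49·611099856959 + 14518634301 = 29958411625292, q_10 = 49·200229357937 + 4757089682 = 9815995628595 → 29958411625292/9815995628595
APPEND 14: p_11 = 14·29958411625292 + 611099856959 = 420028862611047, q_11 = 14·9815995628595 + 200229357937 = 137624168158267 → 420028862611047/137624168158267

3/1
58/19
235/77
763/250
749687/245638
14518634301/4757089682
29958411625292/9815995628595
420028862611047/137624168158267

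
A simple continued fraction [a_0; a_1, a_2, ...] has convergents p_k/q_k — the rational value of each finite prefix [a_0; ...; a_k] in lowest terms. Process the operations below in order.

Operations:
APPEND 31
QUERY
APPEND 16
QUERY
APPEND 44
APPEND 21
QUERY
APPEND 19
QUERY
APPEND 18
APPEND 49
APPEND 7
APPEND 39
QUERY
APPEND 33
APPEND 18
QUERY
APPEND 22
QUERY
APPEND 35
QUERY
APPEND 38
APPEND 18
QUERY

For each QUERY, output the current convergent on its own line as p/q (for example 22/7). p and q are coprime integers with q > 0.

APPEND 31: p_0 = 31·1 + 0 = 31, q_0 = 31·0 + 1 = 1 → 31/1
APPEND 16: p_1 = 16·31 + 1 = 497, q_1 = 16·1 + 0 = 16 → 497/16
APPEND 44: p_2 = 44·497 + 31 = 21899, q_2 = 44·16 + 1 = 705 → 21899/705
APPEND 21: p_3 = 21·21899 + 497 = 460376, q_3 = 21·705 + 16 = 14821 → 460376/14821
APPEND 19: p_4 = 19·460376 + 21899 = 8769043, q_4 = 19·14821 + 705 = 282304 → 8769043/282304
APPEND 18: p_5 = 18·8769043 + 460376 = 158303150, q_5 = 18·282304 + 14821 = 5096293 → 158303150/5096293
APPEND 49: p_6 = 49·158303150 + 8769043 = 7765623393, q_6 = 49·5096293 + 282304 = 250000661 → 7765623393/250000661
APPEND 7: p_7 = 7·7765623393 + 158303150 = 54517666901, q_7 = 7·250000661 + 5096293 = 1755100920 → 54517666901/1755100920
APPEND 39: p_8 = 39·54517666901 + 7765623393 = 2133954632532, q_8 = 39·1755100920 + 250000661 = 68698936541 → 2133954632532/68698936541
APPEND 33: p_9 = 33·2133954632532 + 54517666901 = 70475020540457, q_9 = 33·68698936541 + 1755100920 = 2268820006773 → 70475020540457/2268820006773
APPEND 18: p_10 = 18·70475020540457 + 2133954632532 = 1270684324360758, q_10 = 18·2268820006773 + 68698936541 = 40907459058455 → 1270684324360758/40907459058455
APPEND 22: p_11 = 22·1270684324360758 + 70475020540457 = 28025530156477133, q_11 = 22·40907459058455 + 2268820006773 = 902232919292783 → 28025530156477133/902232919292783
APPEND 35: p_12 = 35·28025530156477133 + 1270684324360758 = 982164239801060413, q_12 = 35·902232919292783 + 40907459058455 = 31619059634305860 → 982164239801060413/31619059634305860
APPEND 38: p_13 = 38·982164239801060413 + 28025530156477133 = 37350266642596772827, q_13 = 38·31619059634305860 + 902232919292783 = 1202426499022915463 → 37350266642596772827/1202426499022915463
APPEND 18: p_14 = 18·37350266642596772827 + 982164239801060413 = 673286963806542971299, q_14 = 18·1202426499022915463 + 31619059634305860 = 21675296042046784194 → 673286963806542971299/21675296042046784194

31/1
497/16
460376/14821
8769043/282304
2133954632532/68698936541
1270684324360758/40907459058455
28025530156477133/902232919292783
982164239801060413/31619059634305860
673286963806542971299/21675296042046784194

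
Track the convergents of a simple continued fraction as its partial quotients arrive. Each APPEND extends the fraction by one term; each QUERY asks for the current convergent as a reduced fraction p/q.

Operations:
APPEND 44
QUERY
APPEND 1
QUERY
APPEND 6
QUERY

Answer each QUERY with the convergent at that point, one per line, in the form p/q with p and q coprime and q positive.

44/1
45/1
314/7

APPEND 44: p_0 = 44·1 + 0 = 44, q_0 = 44·0 + 1 = 1 → 44/1
APPEND 1: p_1 = 1·44 + 1 = 45, q_1 = 1·1 + 0 = 1 → 45/1
APPEND 6: p_2 = 6·45 + 44 = 314, q_2 = 6·1 + 1 = 7 → 314/7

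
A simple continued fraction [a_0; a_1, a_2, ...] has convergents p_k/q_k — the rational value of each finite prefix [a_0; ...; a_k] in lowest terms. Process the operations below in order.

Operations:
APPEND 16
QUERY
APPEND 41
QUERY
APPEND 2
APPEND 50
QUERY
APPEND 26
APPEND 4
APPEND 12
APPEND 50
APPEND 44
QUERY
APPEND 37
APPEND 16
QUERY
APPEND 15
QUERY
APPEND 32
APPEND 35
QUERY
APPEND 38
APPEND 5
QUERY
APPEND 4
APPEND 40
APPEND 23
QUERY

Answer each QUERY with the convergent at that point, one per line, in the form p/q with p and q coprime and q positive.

16/1
657/41
67157/4191
190540886892/11890895321
113060002093436/7055622925945
1702954372726949/106274577141089
1912968951900180089/119380747777568844
365650107812581176019/22818762035972853169
1422465330639375858952739/88770376900636938070148

APPEND 16: p_0 = 16·1 + 0 = 16, q_0 = 16·0 + 1 = 1 → 16/1
APPEND 41: p_1 = 41·16 + 1 = 657, q_1 = 41·1 + 0 = 41 → 657/41
APPEND 2: p_2 = 2·657 + 16 = 1330, q_2 = 2·41 + 1 = 83 → 1330/83
APPEND 50: p_3 = 50·1330 + 657 = 67157, q_3 = 50·83 + 41 = 4191 → 67157/4191
APPEND 26: p_4 = 26·67157 + 1330 = 1747412, q_4 = 26·4191 + 83 = 109049 → 1747412/109049
APPEND 4: p_5 = 4·1747412 + 67157 = 7056805, q_5 = 4·109049 + 4191 = 440387 → 7056805/440387
APPEND 12: p_6 = 12·7056805 + 1747412 = 86429072, q_6 = 12·440387 + 109049 = 5393693 → 86429072/5393693
APPEND 50: p_7 = 50·86429072 + 7056805 = 4328510405, q_7 = 50·5393693 + 440387 = 270125037 → 4328510405/270125037
APPEND 44: p_8 = 44·4328510405 + 86429072 = 190540886892, q_8 = 44·270125037 + 5393693 = 11890895321 → 190540886892/11890895321
APPEND 37: p_9 = 37·190540886892 + 4328510405 = 7054341325409, q_9 = 37·11890895321 + 270125037 = 440233251914 → 7054341325409/440233251914
APPEND 16: p_10 = 16·7054341325409 + 190540886892 = 113060002093436, q_10 = 16·440233251914 + 11890895321 = 7055622925945 → 113060002093436/7055622925945
APPEND 15: p_11 = 15·113060002093436 + 7054341325409 = 1702954372726949, q_11 = 15·7055622925945 + 440233251914 = 106274577141089 → 1702954372726949/106274577141089
APPEND 32: p_12 = 32·1702954372726949 + 113060002093436 = 54607599929355804, q_12 = 32·106274577141089 + 7055622925945 = 3407842091440793 → 54607599929355804/3407842091440793
APPEND 35: p_13 = 35·54607599929355804 + 1702954372726949 = 1912968951900180089, q_13 = 35·3407842091440793 + 106274577141089 = 119380747777568844 → 1912968951900180089/119380747777568844
APPEND 38: p_14 = 38·1912968951900180089 + 54607599929355804 = 72747427772136199186, q_14 = 38·119380747777568844 + 3407842091440793 = 4539876257639056865 → 72747427772136199186/4539876257639056865
APPEND 5: p_15 = 5·72747427772136199186 + 1912968951900180089 = 365650107812581176019, q_15 = 5·4539876257639056865 + 119380747777568844 = 22818762035972853169 → 365650107812581176019/22818762035972853169
APPEND 4: p_16 = 4·365650107812581176019 + 72747427772136199186 = 1535347859022460903262, q_16 = 4·22818762035972853169 + 4539876257639056865 = 95814924401530469541 → 1535347859022460903262/95814924401530469541
APPEND 40: p_17 = 40·1535347859022460903262 + 365650107812581176019 = 61779564468711017306499, q_17 = 40·95814924401530469541 + 22818762035972853169 = 3855415738097191634809 → 61779564468711017306499/3855415738097191634809
APPEND 23: p_18 = 23·61779564468711017306499 + 1535347859022460903262 = 1422465330639375858952739, q_18 = 23·3855415738097191634809 + 95814924401530469541 = 88770376900636938070148 → 1422465330639375858952739/88770376900636938070148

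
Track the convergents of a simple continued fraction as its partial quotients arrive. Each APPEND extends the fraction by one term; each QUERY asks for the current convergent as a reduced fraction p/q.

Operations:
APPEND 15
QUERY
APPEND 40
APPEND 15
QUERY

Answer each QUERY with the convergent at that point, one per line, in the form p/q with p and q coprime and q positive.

APPEND 15: p_0 = 15·1 + 0 = 15, q_0 = 15·0 + 1 = 1 → 15/1
APPEND 40: p_1 = 40·15 + 1 = 601, q_1 = 40·1 + 0 = 40 → 601/40
APPEND 15: p_2 = 15·601 + 15 = 9030, q_2 = 15·40 + 1 = 601 → 9030/601

15/1
9030/601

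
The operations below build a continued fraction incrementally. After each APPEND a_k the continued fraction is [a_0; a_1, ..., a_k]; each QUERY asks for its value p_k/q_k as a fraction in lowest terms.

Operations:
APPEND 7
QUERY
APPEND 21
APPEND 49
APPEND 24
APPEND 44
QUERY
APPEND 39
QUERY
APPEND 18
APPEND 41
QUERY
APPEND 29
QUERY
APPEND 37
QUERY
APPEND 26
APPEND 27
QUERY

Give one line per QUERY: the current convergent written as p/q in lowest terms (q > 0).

7/1
7679275/1089634
299666089/42520467
221768090046/31467300107
6436676280211/913318161143
238378790457853/33824239262398
167754079951436356/23803099791816655

APPEND 7: p_0 = 7·1 + 0 = 7, q_0 = 7·0 + 1 = 1 → 7/1
APPEND 21: p_1 = 21·7 + 1 = 148, q_1 = 21·1 + 0 = 21 → 148/21
APPEND 49: p_2 = 49·148 + 7 = 7259, q_2 = 49·21 + 1 = 1030 → 7259/1030
APPEND 24: p_3 = 24·7259 + 148 = 174364, q_3 = 24·1030 + 21 = 24741 → 174364/24741
APPEND 44: p_4 = 44·174364 + 7259 = 7679275, q_4 = 44·24741 + 1030 = 1089634 → 7679275/1089634
APPEND 39: p_5 = 39·7679275 + 174364 = 299666089, q_5 = 39·1089634 + 24741 = 42520467 → 299666089/42520467
APPEND 18: p_6 = 18·299666089 + 7679275 = 5401668877, q_6 = 18·42520467 + 1089634 = 766458040 → 5401668877/766458040
APPEND 41: p_7 = 41·5401668877 + 299666089 = 221768090046, q_7 = 41·766458040 + 42520467 = 31467300107 → 221768090046/31467300107
APPEND 29: p_8 = 29·221768090046 + 5401668877 = 6436676280211, q_8 = 29·31467300107 + 766458040 = 913318161143 → 6436676280211/913318161143
APPEND 37: p_9 = 37·6436676280211 + 221768090046 = 238378790457853, q_9 = 37·913318161143 + 31467300107 = 33824239262398 → 238378790457853/33824239262398
APPEND 26: p_10 = 26·238378790457853 + 6436676280211 = 6204285228184389, q_10 = 26·33824239262398 + 913318161143 = 880343538983491 → 6204285228184389/880343538983491
APPEND 27: p_11 = 27·6204285228184389 + 238378790457853 = 167754079951436356, q_11 = 27·880343538983491 + 33824239262398 = 23803099791816655 → 167754079951436356/23803099791816655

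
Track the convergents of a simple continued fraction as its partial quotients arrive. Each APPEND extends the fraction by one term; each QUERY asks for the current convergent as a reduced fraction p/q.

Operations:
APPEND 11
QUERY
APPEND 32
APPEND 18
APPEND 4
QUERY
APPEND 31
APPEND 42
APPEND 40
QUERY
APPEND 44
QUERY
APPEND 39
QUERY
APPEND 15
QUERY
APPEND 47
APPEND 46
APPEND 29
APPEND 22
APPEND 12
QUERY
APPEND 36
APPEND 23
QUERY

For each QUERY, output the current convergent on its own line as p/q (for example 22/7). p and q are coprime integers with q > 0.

APPEND 11: p_0 = 11·1 + 0 = 11, q_0 = 11·0 + 1 = 1 → 11/1
APPEND 32: p_1 = 32·11 + 1 = 353, q_1 = 32·1 + 0 = 32 → 353/32
APPEND 18: p_2 = 18·353 + 11 = 6365, q_2 = 18·32 + 1 = 577 → 6365/577
APPEND 4: p_3 = 4·6365 + 353 = 25813, q_3 = 4·577 + 32 = 2340 → 25813/2340
APPEND 31: p_4 = 31·25813 + 6365 = 806568, q_4 = 31·2340 + 577 = 73117 → 806568/73117
APPEND 42: p_5 = 42·806568 + 25813 = 33901669, q_5 = 42·73117 + 2340 = 3073254 → 33901669/3073254
APPEND 40: p_6 = 40·33901669 + 806568 = 1356873328, q_6 = 40·3073254 + 73117 = 123003277 → 1356873328/123003277
APPEND 44: p_7 = 44·1356873328 + 33901669 = 59736328101, q_7 = 44·123003277 + 3073254 = 5415217442 → 59736328101/5415217442
APPEND 39: p_8 = 39·59736328101 + 1356873328 = 2331073669267, q_8 = 39·5415217442 + 123003277 = 211316483515 → 2331073669267/211316483515
APPEND 15: p_9 = 15·2331073669267 + 59736328101 = 35025841367106, q_9 = 15·211316483515 + 5415217442 = 3175162470167 → 35025841367106/3175162470167
APPEND 47: p_10 = 47·35025841367106 + 2331073669267 = 1648545617923249, q_10 = 47·3175162470167 + 211316483515 = 149443952581364 → 1648545617923249/149443952581364
APPEND 46: p_11 = 46·1648545617923249 + 35025841367106 = 75868124265836560, q_11 = 46·149443952581364 + 3175162470167 = 6877596981212911 → 75868124265836560/6877596981212911
APPEND 29: p_12 = 29·75868124265836560 + 1648545617923249 = 2201824149327183489, q_12 = 29·6877596981212911 + 149443952581364 = 199599756407755783 → 2201824149327183489/199599756407755783
APPEND 22: p_13 = 22·2201824149327183489 + 75868124265836560 = 48515999409463873318, q_13 = 22·199599756407755783 + 6877596981212911 = 4398072237951840137 → 48515999409463873318/4398072237951840137
APPEND 12: p_14 = 12·48515999409463873318 + 2201824149327183489 = 584393817062893663305, q_14 = 12·4398072237951840137 + 199599756407755783 = 52976466611829837427 → 584393817062893663305/52976466611829837427
APPEND 36: p_15 = 36·584393817062893663305 + 48515999409463873318 = 21086693413673635752298, q_15 = 36·52976466611829837427 + 4398072237951840137 = 1911550870263825987509 → 21086693413673635752298/1911550870263825987509
APPEND 23: p_16 = 23·21086693413673635752298 + 584393817062893663305 = 485578342331556515966159, q_16 = 23·1911550870263825987509 + 52976466611829837427 = 44018646482679827550134 → 485578342331556515966159/44018646482679827550134

11/1
25813/2340
1356873328/123003277
59736328101/5415217442
2331073669267/211316483515
35025841367106/3175162470167
584393817062893663305/52976466611829837427
485578342331556515966159/44018646482679827550134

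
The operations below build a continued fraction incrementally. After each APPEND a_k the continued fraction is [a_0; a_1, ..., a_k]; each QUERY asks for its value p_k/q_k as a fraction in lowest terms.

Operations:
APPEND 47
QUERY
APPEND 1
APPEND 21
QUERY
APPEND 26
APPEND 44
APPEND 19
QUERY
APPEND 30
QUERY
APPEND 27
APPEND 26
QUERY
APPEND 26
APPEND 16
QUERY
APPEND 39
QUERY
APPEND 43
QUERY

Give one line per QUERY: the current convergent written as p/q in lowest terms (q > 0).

47/1
1055/22
23019131/480019
691784017/14425804
486922661357/10153820706
203345968787309/4240382862034
7943171473087923/165639320934409
341759719311567998/7126731183041621

APPEND 47: p_0 = 47·1 + 0 = 47, q_0 = 47·0 + 1 = 1 → 47/1
APPEND 1: p_1 = 1·47 + 1 = 48, q_1 = 1·1 + 0 = 1 → 48/1
APPEND 21: p_2 = 21·48 + 47 = 1055, q_2 = 21·1 + 1 = 22 → 1055/22
APPEND 26: p_3 = 26·1055 + 48 = 27478, q_3 = 26·22 + 1 = 573 → 27478/573
APPEND 44: p_4 = 44·27478 + 1055 = 1210087, q_4 = 44·573 + 22 = 25234 → 1210087/25234
APPEND 19: p_5 = 19·1210087 + 27478 = 23019131, q_5 = 19·25234 + 573 = 480019 → 23019131/480019
APPEND 30: p_6 = 30·23019131 + 1210087 = 691784017, q_6 = 30·480019 + 25234 = 14425804 → 691784017/14425804
APPEND 27: p_7 = 27·691784017 + 23019131 = 18701187590, q_7 = 27·14425804 + 480019 = 389976727 → 18701187590/389976727
APPEND 26: p_8 = 26·18701187590 + 691784017 = 486922661357, q_8 = 26·389976727 + 14425804 = 10153820706 → 486922661357/10153820706
APPEND 26: p_9 = 26·486922661357 + 18701187590 = 12678690382872, q_9 = 26·10153820706 + 389976727 = 264389315083 → 12678690382872/264389315083
APPEND 16: p_10 = 16·12678690382872 + 486922661357 = 203345968787309, q_10 = 16·264389315083 + 10153820706 = 4240382862034 → 203345968787309/4240382862034
APPEND 39: p_11 = 39·203345968787309 + 12678690382872 = 7943171473087923, q_11 = 39·4240382862034 + 264389315083 = 165639320934409 → 7943171473087923/165639320934409
APPEND 43: p_12 = 43·7943171473087923 + 203345968787309 = 341759719311567998, q_12 = 43·165639320934409 + 4240382862034 = 7126731183041621 → 341759719311567998/7126731183041621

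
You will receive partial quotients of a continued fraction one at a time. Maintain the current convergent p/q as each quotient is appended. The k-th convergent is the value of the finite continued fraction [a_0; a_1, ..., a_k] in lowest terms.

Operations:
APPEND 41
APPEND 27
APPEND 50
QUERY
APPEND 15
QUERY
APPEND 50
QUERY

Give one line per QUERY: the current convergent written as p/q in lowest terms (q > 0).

APPEND 41: p_0 = 41·1 + 0 = 41, q_0 = 41·0 + 1 = 1 → 41/1
APPEND 27: p_1 = 27·41 + 1 = 1108, q_1 = 27·1 + 0 = 27 → 1108/27
APPEND 50: p_2 = 50·1108 + 41 = 55441, q_2 = 50·27 + 1 = 1351 → 55441/1351
APPEND 15: p_3 = 15·55441 + 1108 = 832723, q_3 = 15·1351 + 27 = 20292 → 832723/20292
APPEND 50: p_4 = 50·832723 + 55441 = 41691591, q_4 = 50·20292 + 1351 = 1015951 → 41691591/1015951

55441/1351
832723/20292
41691591/1015951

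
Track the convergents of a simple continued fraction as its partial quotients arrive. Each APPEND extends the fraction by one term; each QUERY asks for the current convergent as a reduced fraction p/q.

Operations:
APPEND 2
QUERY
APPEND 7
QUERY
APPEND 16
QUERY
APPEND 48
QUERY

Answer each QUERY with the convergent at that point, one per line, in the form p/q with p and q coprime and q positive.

APPEND 2: p_0 = 2·1 + 0 = 2, q_0 = 2·0 + 1 = 1 → 2/1
APPEND 7: p_1 = 7·2 + 1 = 15, q_1 = 7·1 + 0 = 7 → 15/7
APPEND 16: p_2 = 16·15 + 2 = 242, q_2 = 16·7 + 1 = 113 → 242/113
APPEND 48: p_3 = 48·242 + 15 = 11631, q_3 = 48·113 + 7 = 5431 → 11631/5431

2/1
15/7
242/113
11631/5431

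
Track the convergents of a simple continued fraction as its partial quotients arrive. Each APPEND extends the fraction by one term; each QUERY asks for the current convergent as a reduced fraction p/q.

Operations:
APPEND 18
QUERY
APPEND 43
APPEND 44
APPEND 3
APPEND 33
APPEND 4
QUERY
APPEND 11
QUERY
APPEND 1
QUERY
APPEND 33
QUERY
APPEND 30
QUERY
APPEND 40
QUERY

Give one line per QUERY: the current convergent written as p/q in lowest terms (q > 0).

APPEND 18: p_0 = 18·1 + 0 = 18, q_0 = 18·0 + 1 = 1 → 18/1
APPEND 43: p_1 = 43·18 + 1 = 775, q_1 = 43·1 + 0 = 43 → 775/43
APPEND 44: p_2 = 44·775 + 18 = 34118, q_2 = 44·43 + 1 = 1893 → 34118/1893
APPEND 3: p_3 = 3·34118 + 775 = 103129, q_3 = 3·1893 + 43 = 5722 → 103129/5722
APPEND 33: p_4 = 33·103129 + 34118 = 3437375, q_4 = 33·5722 + 1893 = 190719 → 3437375/190719
APPEND 4: p_5 = 4·3437375 + 103129 = 13852629, q_5 = 4·190719 + 5722 = 768598 → 13852629/768598
APPEND 11: p_6 = 11·13852629 + 3437375 = 155816294, q_6 = 11·768598 + 190719 = 8645297 → 155816294/8645297
APPEND 1: p_7 = 1·155816294 + 13852629 = 169668923, q_7 = 1·8645297 + 768598 = 9413895 → 169668923/9413895
APPEND 33: p_8 = 33·169668923 + 155816294 = 5754890753, q_8 = 33·9413895 + 8645297 = 319303832 → 5754890753/319303832
APPEND 30: p_9 = 30·5754890753 + 169668923 = 172816391513, q_9 = 30·319303832 + 9413895 = 9588528855 → 172816391513/9588528855
APPEND 40: p_10 = 40·172816391513 + 5754890753 = 6918410551273, q_10 = 40·9588528855 + 319303832 = 383860458032 → 6918410551273/383860458032

18/1
13852629/768598
155816294/8645297
169668923/9413895
5754890753/319303832
172816391513/9588528855
6918410551273/383860458032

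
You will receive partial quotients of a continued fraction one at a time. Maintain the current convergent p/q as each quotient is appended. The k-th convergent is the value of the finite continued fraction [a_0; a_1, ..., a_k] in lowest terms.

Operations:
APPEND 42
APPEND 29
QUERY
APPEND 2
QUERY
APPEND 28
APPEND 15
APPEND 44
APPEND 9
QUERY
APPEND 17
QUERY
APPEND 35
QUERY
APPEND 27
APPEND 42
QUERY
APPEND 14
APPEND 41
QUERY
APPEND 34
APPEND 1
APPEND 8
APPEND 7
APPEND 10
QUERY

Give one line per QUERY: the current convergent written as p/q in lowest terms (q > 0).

APPEND 42: p_0 = 42·1 + 0 = 42, q_0 = 42·0 + 1 = 1 → 42/1
APPEND 29: p_1 = 29·42 + 1 = 1219, q_1 = 29·1 + 0 = 29 → 1219/29
APPEND 2: p_2 = 2·1219 + 42 = 2480, q_2 = 2·29 + 1 = 59 → 2480/59
APPEND 28: p_3 = 28·2480 + 1219 = 70659, q_3 = 28·59 + 29 = 1681 → 70659/1681
APPEND 15: p_4 = 15·70659 + 2480 = 1062365, q_4 = 15·1681 + 59 = 25274 → 1062365/25274
APPEND 44: p_5 = 44·1062365 + 70659 = 46814719, q_5 = 44·25274 + 1681 = 1113737 → 46814719/1113737
APPEND 9: p_6 = 9·46814719 + 1062365 = 422394836, q_6 = 9·1113737 + 25274 = 10048907 → 422394836/10048907
APPEND 17: p_7 = 17·422394836 + 46814719 = 7227526931, q_7 = 17·10048907 + 1113737 = 171945156 → 7227526931/171945156
APPEND 35: p_8 = 35·7227526931 + 422394836 = 253385837421, q_8 = 35·171945156 + 10048907 = 6028129367 → 253385837421/6028129367
APPEND 27: p_9 = 27·253385837421 + 7227526931 = 6848645137298, q_9 = 27·6028129367 + 171945156 = 162931438065 → 6848645137298/162931438065
APPEND 42: p_10 = 42·6848645137298 + 253385837421 = 287896481603937, q_10 = 42·162931438065 + 6028129367 = 6849148528097 → 287896481603937/6849148528097
APPEND 14: p_11 = 14·287896481603937 + 6848645137298 = 4037399387592416, q_11 = 14·6849148528097 + 162931438065 = 96051010831423 → 4037399387592416/96051010831423
APPEND 41: p_12 = 41·4037399387592416 + 287896481603937 = 165821271372892993, q_12 = 41·96051010831423 + 6849148528097 = 3944940592616440 → 165821271372892993/3944940592616440
APPEND 34: p_13 = 34·165821271372892993 + 4037399387592416 = 5641960626065954178, q_13 = 34·3944940592616440 + 96051010831423 = 134224031159790383 → 5641960626065954178/134224031159790383
APPEND 1: p_14 = 1·5641960626065954178 + 165821271372892993 = 5807781897438847171, q_14 = 1·134224031159790383 + 3944940592616440 = 138168971752406823 → 5807781897438847171/138168971752406823
APPEND 8: p_15 = 8·5807781897438847171 + 5641960626065954178 = 52104215805576731546, q_15 = 8·138168971752406823 + 134224031159790383 = 1239575805179044967 → 52104215805576731546/1239575805179044967
APPEND 7: p_16 = 7·52104215805576731546 + 5807781897438847171 = 370537292536475967993, q_16 = 7·1239575805179044967 + 138168971752406823 = 8815199608005721592 → 370537292536475967993/8815199608005721592
APPEND 10: p_17 = 10·370537292536475967993 + 52104215805576731546 = 3757477141170336411476, q_17 = 10·8815199608005721592 + 1239575805179044967 = 89391571885236260887 → 3757477141170336411476/89391571885236260887

1219/29
2480/59
422394836/10048907
7227526931/171945156
253385837421/6028129367
287896481603937/6849148528097
165821271372892993/3944940592616440
3757477141170336411476/89391571885236260887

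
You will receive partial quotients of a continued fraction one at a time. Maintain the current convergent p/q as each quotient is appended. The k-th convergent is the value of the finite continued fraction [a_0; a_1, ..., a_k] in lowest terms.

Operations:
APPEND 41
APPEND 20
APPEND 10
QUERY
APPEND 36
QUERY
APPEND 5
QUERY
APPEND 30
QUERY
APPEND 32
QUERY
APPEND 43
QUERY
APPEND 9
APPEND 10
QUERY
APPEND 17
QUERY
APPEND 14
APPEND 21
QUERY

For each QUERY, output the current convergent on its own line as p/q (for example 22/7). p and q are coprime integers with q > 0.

8251/201
297857/7256
1497536/36481
45223937/1101686
1448663520/35290433
62337755297/1518590305
5687222367227/138544622085
97245268704052/2368961178623
28806785937407107/701752984757570

APPEND 41: p_0 = 41·1 + 0 = 41, q_0 = 41·0 + 1 = 1 → 41/1
APPEND 20: p_1 = 20·41 + 1 = 821, q_1 = 20·1 + 0 = 20 → 821/20
APPEND 10: p_2 = 10·821 + 41 = 8251, q_2 = 10·20 + 1 = 201 → 8251/201
APPEND 36: p_3 = 36·8251 + 821 = 297857, q_3 = 36·201 + 20 = 7256 → 297857/7256
APPEND 5: p_4 = 5·297857 + 8251 = 1497536, q_4 = 5·7256 + 201 = 36481 → 1497536/36481
APPEND 30: p_5 = 30·1497536 + 297857 = 45223937, q_5 = 30·36481 + 7256 = 1101686 → 45223937/1101686
APPEND 32: p_6 = 32·45223937 + 1497536 = 1448663520, q_6 = 32·1101686 + 36481 = 35290433 → 1448663520/35290433
APPEND 43: p_7 = 43·1448663520 + 45223937 = 62337755297, q_7 = 43·35290433 + 1101686 = 1518590305 → 62337755297/1518590305
APPEND 9: p_8 = 9·62337755297 + 1448663520 = 562488461193, q_8 = 9·1518590305 + 35290433 = 13702603178 → 562488461193/13702603178
APPEND 10: p_9 = 10·562488461193 + 62337755297 = 5687222367227, q_9 = 10·13702603178 + 1518590305 = 138544622085 → 5687222367227/138544622085
APPEND 17: p_10 = 17·5687222367227 + 562488461193 = 97245268704052, q_10 = 17·138544622085 + 13702603178 = 2368961178623 → 97245268704052/2368961178623
APPEND 14: p_11 = 14·97245268704052 + 5687222367227 = 1367120984223955, q_11 = 14·2368961178623 + 138544622085 = 33304001122807 → 1367120984223955/33304001122807
APPEND 21: p_12 = 21·1367120984223955 + 97245268704052 = 28806785937407107, q_12 = 21·33304001122807 + 2368961178623 = 701752984757570 → 28806785937407107/701752984757570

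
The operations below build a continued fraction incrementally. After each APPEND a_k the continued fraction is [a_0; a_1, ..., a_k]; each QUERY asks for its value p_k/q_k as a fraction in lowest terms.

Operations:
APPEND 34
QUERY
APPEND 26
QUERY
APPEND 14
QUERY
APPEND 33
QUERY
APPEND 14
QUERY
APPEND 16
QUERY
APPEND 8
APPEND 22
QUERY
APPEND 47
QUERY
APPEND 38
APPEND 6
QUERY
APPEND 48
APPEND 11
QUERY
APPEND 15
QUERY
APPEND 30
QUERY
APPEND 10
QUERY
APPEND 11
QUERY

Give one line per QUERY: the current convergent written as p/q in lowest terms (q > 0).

34/1
885/26
12424/365
410877/12071
5764702/169359
92646109/2721815
16525184737/485487153
777430616213/22839840070
178130762221199/5233236298948
94556320989623412/2777934395651435
1426924650319569563/41921079676530842
42902295830576710302/1260410324691576695
430449882956086672583/12646024326592297792
4777851008347530108715/140366677917206852407

APPEND 34: p_0 = 34·1 + 0 = 34, q_0 = 34·0 + 1 = 1 → 34/1
APPEND 26: p_1 = 26·34 + 1 = 885, q_1 = 26·1 + 0 = 26 → 885/26
APPEND 14: p_2 = 14·885 + 34 = 12424, q_2 = 14·26 + 1 = 365 → 12424/365
APPEND 33: p_3 = 33·12424 + 885 = 410877, q_3 = 33·365 + 26 = 12071 → 410877/12071
APPEND 14: p_4 = 14·410877 + 12424 = 5764702, q_4 = 14·12071 + 365 = 169359 → 5764702/169359
APPEND 16: p_5 = 16·5764702 + 410877 = 92646109, q_5 = 16·169359 + 12071 = 2721815 → 92646109/2721815
APPEND 8: p_6 = 8·92646109 + 5764702 = 746933574, q_6 = 8·2721815 + 169359 = 21943879 → 746933574/21943879
APPEND 22: p_7 = 22·746933574 + 92646109 = 16525184737, q_7 = 22·21943879 + 2721815 = 485487153 → 16525184737/485487153
APPEND 47: p_8 = 47·16525184737 + 746933574 = 777430616213, q_8 = 47·485487153 + 21943879 = 22839840070 → 777430616213/22839840070
APPEND 38: p_9 = 38·777430616213 + 16525184737 = 29558888600831, q_9 = 38·22839840070 + 485487153 = 868399409813 → 29558888600831/868399409813
APPEND 6: p_10 = 6·29558888600831 + 777430616213 = 178130762221199, q_10 = 6·868399409813 + 22839840070 = 5233236298948 → 178130762221199/5233236298948
APPEND 48: p_11 = 48·178130762221199 + 29558888600831 = 8579835475218383, q_11 = 48·5233236298948 + 868399409813 = 252063741759317 → 8579835475218383/252063741759317
APPEND 11: p_12 = 11·8579835475218383 + 178130762221199 = 94556320989623412, q_12 = 11·252063741759317 + 5233236298948 = 2777934395651435 → 94556320989623412/2777934395651435
APPEND 15: p_13 = 15·94556320989623412 + 8579835475218383 = 1426924650319569563, q_13 = 15·2777934395651435 + 252063741759317 = 41921079676530842 → 1426924650319569563/41921079676530842
APPEND 30: p_14 = 30·1426924650319569563 + 94556320989623412 = 42902295830576710302, q_14 = 30·41921079676530842 + 2777934395651435 = 1260410324691576695 → 42902295830576710302/1260410324691576695
APPEND 10: p_15 = 10·42902295830576710302 + 1426924650319569563 = 430449882956086672583, q_15 = 10·1260410324691576695 + 41921079676530842 = 12646024326592297792 → 430449882956086672583/12646024326592297792
APPEND 11: p_16 = 11·430449882956086672583 + 42902295830576710302 = 4777851008347530108715, q_16 = 11·12646024326592297792 + 1260410324691576695 = 140366677917206852407 → 4777851008347530108715/140366677917206852407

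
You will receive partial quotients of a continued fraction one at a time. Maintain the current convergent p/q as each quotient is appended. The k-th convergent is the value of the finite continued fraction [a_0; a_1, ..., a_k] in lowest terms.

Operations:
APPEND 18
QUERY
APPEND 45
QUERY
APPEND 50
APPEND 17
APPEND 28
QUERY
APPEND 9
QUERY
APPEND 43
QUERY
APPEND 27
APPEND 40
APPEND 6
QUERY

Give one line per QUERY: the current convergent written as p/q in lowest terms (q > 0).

APPEND 18: p_0 = 18·1 + 0 = 18, q_0 = 18·0 + 1 = 1 → 18/1
APPEND 45: p_1 = 45·18 + 1 = 811, q_1 = 45·1 + 0 = 45 → 811/45
APPEND 50: p_2 = 50·811 + 18 = 40568, q_2 = 50·45 + 1 = 2251 → 40568/2251
APPEND 17: p_3 = 17·40568 + 811 = 690467, q_3 = 17·2251 + 45 = 38312 → 690467/38312
APPEND 28: p_4 = 28·690467 + 40568 = 19373644, q_4 = 28·38312 + 2251 = 1074987 → 19373644/1074987
APPEND 9: p_5 = 9·19373644 + 690467 = 175053263, q_5 = 9·1074987 + 38312 = 9713195 → 175053263/9713195
APPEND 43: p_6 = 43·175053263 + 19373644 = 7546663953, q_6 = 43·9713195 + 1074987 = 418742372 → 7546663953/418742372
APPEND 27: p_7 = 27·7546663953 + 175053263 = 203934979994, q_7 = 27·418742372 + 9713195 = 11315757239 → 203934979994/11315757239
APPEND 40: p_8 = 40·203934979994 + 7546663953 = 8164945863713, q_8 = 40·11315757239 + 418742372 = 453049031932 → 8164945863713/453049031932
APPEND 6: p_9 = 6·8164945863713 + 203934979994 = 49193610162272, q_9 = 6·453049031932 + 11315757239 = 2729609948831 → 49193610162272/2729609948831

18/1
811/45
19373644/1074987
175053263/9713195
7546663953/418742372
49193610162272/2729609948831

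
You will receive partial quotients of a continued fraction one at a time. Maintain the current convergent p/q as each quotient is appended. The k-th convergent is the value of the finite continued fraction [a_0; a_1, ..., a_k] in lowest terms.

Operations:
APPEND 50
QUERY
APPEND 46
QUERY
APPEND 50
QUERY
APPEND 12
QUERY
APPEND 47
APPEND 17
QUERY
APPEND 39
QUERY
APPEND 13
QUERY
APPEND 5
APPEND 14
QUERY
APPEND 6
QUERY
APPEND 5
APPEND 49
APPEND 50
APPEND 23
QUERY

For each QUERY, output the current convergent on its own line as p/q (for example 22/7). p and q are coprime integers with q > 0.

APPEND 50: p_0 = 50·1 + 0 = 50, q_0 = 50·0 + 1 = 1 → 50/1
APPEND 46: p_1 = 46·50 + 1 = 2301, q_1 = 46·1 + 0 = 46 → 2301/46
APPEND 50: p_2 = 50·2301 + 50 = 115100, q_2 = 50·46 + 1 = 2301 → 115100/2301
APPEND 12: p_3 = 12·115100 + 2301 = 1383501, q_3 = 12·2301 + 46 = 27658 → 1383501/27658
APPEND 47: p_4 = 47·1383501 + 115100 = 65139647, q_4 = 47·27658 + 2301 = 1302227 → 65139647/1302227
APPEND 17: p_5 = 17·65139647 + 1383501 = 1108757500, q_5 = 17·1302227 + 27658 = 22165517 → 1108757500/22165517
APPEND 39: p_6 = 39·1108757500 + 65139647 = 43306682147, q_6 = 39·22165517 + 1302227 = 865757390 → 43306682147/865757390
APPEND 13: p_7 = 13·43306682147 + 1108757500 = 564095625411, q_7 = 13·865757390 + 22165517 = 11277011587 → 564095625411/11277011587
APPEND 5: p_8 = 5·564095625411 + 43306682147 = 2863784809202, q_8 = 5·11277011587 + 865757390 = 57250815325 → 2863784809202/57250815325
APPEND 14: p_9 = 14·2863784809202 + 564095625411 = 40657082954239, q_9 = 14·57250815325 + 11277011587 = 812788426137 → 40657082954239/812788426137
APPEND 6: p_10 = 6·40657082954239 + 2863784809202 = 246806282534636, q_10 = 6·812788426137 + 57250815325 = 4933981372147 → 246806282534636/4933981372147
APPEND 5: p_11 = 5·246806282534636 + 40657082954239 = 1274688495627419, q_11 = 5·4933981372147 + 812788426137 = 25482695286872 → 1274688495627419/25482695286872
APPEND 49: p_12 = 49·1274688495627419 + 246806282534636 = 62706542568278167, q_12 = 49·25482695286872 + 4933981372147 = 1253586050428875 → 62706542568278167/1253586050428875
APPEND 50: p_13 = 50·62706542568278167 + 1274688495627419 = 3136601816909535769, q_13 = 50·1253586050428875 + 25482695286872 = 62704785216730622 → 3136601816909535769/62704785216730622
APPEND 23: p_14 = 23·3136601816909535769 + 62706542568278167 = 72204548331487600854, q_14 = 23·62704785216730622 + 1253586050428875 = 1443463646035233181 → 72204548331487600854/1443463646035233181

50/1
2301/46
115100/2301
1383501/27658
1108757500/22165517
43306682147/865757390
564095625411/11277011587
40657082954239/812788426137
246806282534636/4933981372147
72204548331487600854/1443463646035233181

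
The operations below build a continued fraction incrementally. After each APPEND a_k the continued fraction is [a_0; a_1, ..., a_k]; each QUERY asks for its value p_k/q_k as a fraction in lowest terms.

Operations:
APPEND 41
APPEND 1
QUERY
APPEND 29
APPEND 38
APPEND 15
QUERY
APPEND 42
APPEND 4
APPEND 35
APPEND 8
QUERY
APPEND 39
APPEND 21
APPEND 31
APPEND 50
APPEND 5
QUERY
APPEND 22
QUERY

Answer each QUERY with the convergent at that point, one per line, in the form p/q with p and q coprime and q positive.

42/1
719519/17145
34465200863/821251237
221084140801619206/5268085476598255
4907891876088599109/116947302594341266

APPEND 41: p_0 = 41·1 + 0 = 41, q_0 = 41·0 + 1 = 1 → 41/1
APPEND 1: p_1 = 1·41 + 1 = 42, q_1 = 1·1 + 0 = 1 → 42/1
APPEND 29: p_2 = 29·42 + 41 = 1259, q_2 = 29·1 + 1 = 30 → 1259/30
APPEND 38: p_3 = 38·1259 + 42 = 47884, q_3 = 38·30 + 1 = 1141 → 47884/1141
APPEND 15: p_4 = 15·47884 + 1259 = 719519, q_4 = 15·1141 + 30 = 17145 → 719519/17145
APPEND 42: p_5 = 42·719519 + 47884 = 30267682, q_5 = 42·17145 + 1141 = 721231 → 30267682/721231
APPEND 4: p_6 = 4·30267682 + 719519 = 121790247, q_6 = 4·721231 + 17145 = 2902069 → 121790247/2902069
APPEND 35: p_7 = 35·121790247 + 30267682 = 4292926327, q_7 = 35·2902069 + 721231 = 102293646 → 4292926327/102293646
APPEND 8: p_8 = 8·4292926327 + 121790247 = 34465200863, q_8 = 8·102293646 + 2902069 = 821251237 → 34465200863/821251237
APPEND 39: p_9 = 39·34465200863 + 4292926327 = 1348435759984, q_9 = 39·821251237 + 102293646 = 32131091889 → 1348435759984/32131091889
APPEND 21: p_10 = 21·1348435759984 + 34465200863 = 28351616160527, q_10 = 21·32131091889 + 821251237 = 675574180906 → 28351616160527/675574180906
APPEND 31: p_11 = 31·28351616160527 + 1348435759984 = 880248536736321, q_11 = 31·675574180906 + 32131091889 = 20974930699975 → 880248536736321/20974930699975
APPEND 50: p_12 = 50·880248536736321 + 28351616160527 = 44040778452976577, q_12 = 50·20974930699975 + 675574180906 = 1049422109179656 → 44040778452976577/1049422109179656
APPEND 5: p_13 = 5·44040778452976577 + 880248536736321 = 221084140801619206, q_13 = 5·1049422109179656 + 20974930699975 = 5268085476598255 → 221084140801619206/5268085476598255
APPEND 22: p_14 = 22·221084140801619206 + 44040778452976577 = 4907891876088599109, q_14 = 22·5268085476598255 + 1049422109179656 = 116947302594341266 → 4907891876088599109/116947302594341266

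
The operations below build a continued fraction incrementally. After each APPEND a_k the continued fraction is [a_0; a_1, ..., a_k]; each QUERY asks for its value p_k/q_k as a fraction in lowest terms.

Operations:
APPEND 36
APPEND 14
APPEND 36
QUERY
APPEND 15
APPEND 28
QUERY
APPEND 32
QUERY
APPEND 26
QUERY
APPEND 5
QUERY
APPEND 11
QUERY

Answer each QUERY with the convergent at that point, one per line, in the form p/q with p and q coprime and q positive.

18216/505
7683076/212997
246132177/6823493
6407119678/177623815
32281730567/894942568
361506155915/10021992063

APPEND 36: p_0 = 36·1 + 0 = 36, q_0 = 36·0 + 1 = 1 → 36/1
APPEND 14: p_1 = 14·36 + 1 = 505, q_1 = 14·1 + 0 = 14 → 505/14
APPEND 36: p_2 = 36·505 + 36 = 18216, q_2 = 36·14 + 1 = 505 → 18216/505
APPEND 15: p_3 = 15·18216 + 505 = 273745, q_3 = 15·505 + 14 = 7589 → 273745/7589
APPEND 28: p_4 = 28·273745 + 18216 = 7683076, q_4 = 28·7589 + 505 = 212997 → 7683076/212997
APPEND 32: p_5 = 32·7683076 + 273745 = 246132177, q_5 = 32·212997 + 7589 = 6823493 → 246132177/6823493
APPEND 26: p_6 = 26·246132177 + 7683076 = 6407119678, q_6 = 26·6823493 + 212997 = 177623815 → 6407119678/177623815
APPEND 5: p_7 = 5·6407119678 + 246132177 = 32281730567, q_7 = 5·177623815 + 6823493 = 894942568 → 32281730567/894942568
APPEND 11: p_8 = 11·32281730567 + 6407119678 = 361506155915, q_8 = 11·894942568 + 177623815 = 10021992063 → 361506155915/10021992063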